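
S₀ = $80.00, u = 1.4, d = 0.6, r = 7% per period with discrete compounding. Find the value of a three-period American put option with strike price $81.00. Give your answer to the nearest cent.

Risk-neutral probability p = (1 + 0.07 − 0.6)/(1.4 − 0.6) = 0.4700/0.8000 = 0.5875
Terminal stock prices: S_uuu = 219.5, S_uud = 94.08, S_udd = 40.32, S_ddd = 17.28
Terminal payoffs (K − S): max(-138.5, 0) = 0, max(-13.08, 0) = 0, max(40.68, 0) = 40.68, max(63.72, 0) = 63.72
Node uu (S = 156.8): continuation = 1/1.07·[0.5875·0.0000 + 0.4125·0.0000] = 0.0000; exercise value = 0.0000 ≤ continuation, so V_uu = 0.0000
Node ud (S = 67.2): continuation = 1/1.07·[0.5875·0.0000 + 0.4125·40.6800] = 15.6827; exercise value = 13.8000 ≤ continuation, so V_ud = 15.6827
Node dd (S = 28.8): continuation = 1/1.07·[0.5875·40.6800 + 0.4125·63.7200] = 46.9009; exercise value = 52.2000 > continuation, so V_dd = 52.2000 (exercise)
Node u (S = 112): continuation = 1/1.07·[0.5875·0.0000 + 0.4125·15.6827] = 6.0459; exercise value = 0.0000 ≤ continuation, so V_u = 6.0459
Node d (S = 48): continuation = 1/1.07·[0.5875·15.6827 + 0.4125·52.2000] = 28.7347; exercise value = 33.0000 > continuation, so V_d = 33.0000 (exercise)
Node 0 (S = 80): continuation = 1/1.07·[0.5875·6.0459 + 0.4125·33.0000] = 16.0416; exercise value = 1.0000 ≤ continuation, so V_0 = 16.0416

$16.04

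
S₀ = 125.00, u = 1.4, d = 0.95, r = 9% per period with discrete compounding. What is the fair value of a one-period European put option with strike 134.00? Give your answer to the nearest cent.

Risk-neutral probability p = (1 + 0.09 − 0.95)/(1.4 − 0.95) = 0.1400/0.4500 = 0.3111
Terminal stock prices: S_u = 175, S_d = 118.8
Terminal payoffs (K − S): max(-41, 0) = 0, max(15.25, 0) = 15.25
Node 0 (S = 125): V_0 = 1/1.09·[0.3111·0.0000 + 0.6889·15.2500] = 9.6381

9.64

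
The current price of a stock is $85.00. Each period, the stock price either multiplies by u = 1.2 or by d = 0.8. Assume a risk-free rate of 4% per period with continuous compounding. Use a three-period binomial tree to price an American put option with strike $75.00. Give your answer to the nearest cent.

Risk-neutral probability p = (e^0.04 − 0.8)/(1.2 − 0.8) = 0.2408/0.4000 = 0.6020
Terminal stock prices: S_uuu = 146.9, S_uud = 97.92, S_udd = 65.28, S_ddd = 43.52
Terminal payoffs (K − S): max(-71.88, 0) = 0, max(-22.92, 0) = 0, max(9.72, 0) = 9.72, max(31.48, 0) = 31.48
Node uu (S = 122.4): continuation = e^(−0.04)·[0.6020·0.0000 + 0.3980·0.0000] = 0.0000; exercise value = 0.0000 ≤ continuation, so V_uu = 0.0000
Node ud (S = 81.6): continuation = e^(−0.04)·[0.6020·0.0000 + 0.3980·9.7200] = 3.7166; exercise value = 0.0000 ≤ continuation, so V_ud = 3.7166
Node dd (S = 54.4): continuation = e^(−0.04)·[0.6020·9.7200 + 0.3980·31.4800] = 17.6592; exercise value = 20.6000 > continuation, so V_dd = 20.6000 (exercise)
Node u (S = 102): continuation = e^(−0.04)·[0.6020·0.0000 + 0.3980·3.7166] = 1.4211; exercise value = 0.0000 ≤ continuation, so V_u = 1.4211
Node d (S = 68): continuation = e^(−0.04)·[0.6020·3.7166 + 0.3980·20.6000] = 10.0266; exercise value = 7.0000 ≤ continuation, so V_d = 10.0266
Node 0 (S = 85): continuation = e^(−0.04)·[0.6020·1.4211 + 0.3980·10.0266] = 4.6558; exercise value = 0.0000 ≤ continuation, so V_0 = 4.6558

$4.66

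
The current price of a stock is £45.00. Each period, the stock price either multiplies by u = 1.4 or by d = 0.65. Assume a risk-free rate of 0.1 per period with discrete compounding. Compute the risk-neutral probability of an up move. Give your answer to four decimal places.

Risk-neutral probability p = (1 + 0.1 − 0.65)/(1.4 − 0.65) = 0.4500/0.7500 = 0.6000

p = 0.6000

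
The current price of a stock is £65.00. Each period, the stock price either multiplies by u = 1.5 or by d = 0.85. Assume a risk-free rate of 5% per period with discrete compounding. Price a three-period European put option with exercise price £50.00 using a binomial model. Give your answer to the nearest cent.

£2.89

Risk-neutral probability p = (1 + 0.05 − 0.85)/(1.5 − 0.85) = 0.2000/0.6500 = 0.3077
Terminal stock prices: S_uuu = 219.4, S_uud = 124.3, S_udd = 70.44, S_ddd = 39.92
Terminal payoffs (K − S): max(-169.4, 0) = 0, max(-74.31, 0) = 0, max(-20.44, 0) = 0, max(10.08, 0) = 10.08
Node uu (S = 146.2): V_uu = 1/1.05·[0.3077·0.0000 + 0.6923·0.0000] = 0.0000
Node ud (S = 82.88): V_ud = 1/1.05·[0.3077·0.0000 + 0.6923·0.0000] = 0.0000
Node dd (S = 46.96): V_dd = 1/1.05·[0.3077·0.0000 + 0.6923·10.0819] = 6.6474
Node u (S = 97.5): V_u = 1/1.05·[0.3077·0.0000 + 0.6923·0.0000] = 0.0000
Node d (S = 55.25): V_d = 1/1.05·[0.3077·0.0000 + 0.6923·6.6474] = 4.3829
Node 0 (S = 65): V_0 = 1/1.05·[0.3077·0.0000 + 0.6923·4.3829] = 2.8898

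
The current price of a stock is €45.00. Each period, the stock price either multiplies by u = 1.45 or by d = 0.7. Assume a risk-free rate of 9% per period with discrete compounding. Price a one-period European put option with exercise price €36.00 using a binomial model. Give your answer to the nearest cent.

€1.98

Risk-neutral probability p = (1 + 0.09 − 0.7)/(1.45 − 0.7) = 0.3900/0.7500 = 0.5200
Terminal stock prices: S_u = 65.25, S_d = 31.5
Terminal payoffs (K − S): max(-29.25, 0) = 0, max(4.5, 0) = 4.5
Node 0 (S = 45): V_0 = 1/1.09·[0.5200·0.0000 + 0.4800·4.5000] = 1.9817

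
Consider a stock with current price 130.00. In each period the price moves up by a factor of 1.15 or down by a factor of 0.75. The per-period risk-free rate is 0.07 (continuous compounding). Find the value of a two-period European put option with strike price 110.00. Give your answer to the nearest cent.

1.20

Risk-neutral probability p = (e^0.07 − 0.75)/(1.15 − 0.75) = 0.3225/0.4000 = 0.8063
Terminal stock prices: S_uu = 171.9, S_ud = 112.1, S_dd = 73.12
Terminal payoffs (K − S): max(-61.92, 0) = 0, max(-2.125, 0) = 0, max(36.88, 0) = 36.88
Node u (S = 149.5): V_u = e^(−0.07)·[0.8063·0.0000 + 0.1937·0.0000] = 0.0000
Node d (S = 97.5): V_d = e^(−0.07)·[0.8063·0.0000 + 0.1937·36.8750] = 6.6608
Node 0 (S = 130): V_0 = e^(−0.07)·[0.8063·0.0000 + 0.1937·6.6608] = 1.2032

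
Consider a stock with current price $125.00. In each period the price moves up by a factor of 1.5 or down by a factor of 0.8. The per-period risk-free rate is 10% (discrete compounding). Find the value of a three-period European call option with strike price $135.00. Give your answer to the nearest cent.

$38.26

Risk-neutral probability p = (1 + 0.1 − 0.8)/(1.5 − 0.8) = 0.3000/0.7000 = 0.4286
Terminal stock prices: S_uuu = 421.9, S_uud = 225, S_udd = 120, S_ddd = 64
Terminal payoffs (S − K): max(286.9, 0) = 286.9, max(90, 0) = 90, max(-15, 0) = 0, max(-71, 0) = 0
Node uu (S = 281.2): V_uu = 1/1.1·[0.4286·286.8750 + 0.5714·90.0000] = 158.5227
Node ud (S = 150): V_ud = 1/1.1·[0.4286·90.0000 + 0.5714·0.0000] = 35.0649
Node dd (S = 80): V_dd = 1/1.1·[0.4286·0.0000 + 0.5714·0.0000] = 0.0000
Node u (S = 187.5): V_u = 1/1.1·[0.4286·158.5227 + 0.5714·35.0649] = 79.9777
Node d (S = 100): V_d = 1/1.1·[0.4286·35.0649 + 0.5714·0.0000] = 13.6617
Node 0 (S = 125): V_0 = 1/1.1·[0.4286·79.9777 + 0.5714·13.6617] = 38.2571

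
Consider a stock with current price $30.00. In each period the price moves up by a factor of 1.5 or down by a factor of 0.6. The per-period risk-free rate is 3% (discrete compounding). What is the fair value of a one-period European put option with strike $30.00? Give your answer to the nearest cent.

$6.08

Risk-neutral probability p = (1 + 0.03 − 0.6)/(1.5 − 0.6) = 0.4300/0.9000 = 0.4778
Terminal stock prices: S_u = 45, S_d = 18
Terminal payoffs (K − S): max(-15, 0) = 0, max(12, 0) = 12
Node 0 (S = 30): V_0 = 1/1.03·[0.4778·0.0000 + 0.5222·12.0000] = 6.0841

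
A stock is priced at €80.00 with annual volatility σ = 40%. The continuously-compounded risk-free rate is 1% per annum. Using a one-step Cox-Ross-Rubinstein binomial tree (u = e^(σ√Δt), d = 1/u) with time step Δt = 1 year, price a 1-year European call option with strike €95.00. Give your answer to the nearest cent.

€9.97

CRR parameters: u = e^(σ√Δt) = e^(0.4·√1) = 1.4918, d = 1/u = 0.6703
Per-period rate: rΔt = 0.01·1 = 0.01, so R = e^0.01 = 1.0101
Risk-neutral probability p = (e^0.01 − 0.6703)/(1.4918 − 0.6703) = 0.3397/0.8215 = 0.4135
Terminal stock prices: S_u = 119.3, S_d = 53.63
Terminal payoffs (S − K): max(24.35, 0) = 24.35, max(-41.37, 0) = 0
Node 0 (S = 80): V_0 = e^(−0.01)·[0.4135·24.3460 + 0.5865·0.0000] = 9.9680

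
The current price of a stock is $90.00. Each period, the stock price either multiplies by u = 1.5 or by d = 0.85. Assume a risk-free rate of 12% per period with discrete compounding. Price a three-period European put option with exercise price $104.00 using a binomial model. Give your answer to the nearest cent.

$8.89

Risk-neutral probability p = (1 + 0.12 − 0.85)/(1.5 − 0.85) = 0.2700/0.6500 = 0.4154
Terminal stock prices: S_uuu = 303.8, S_uud = 172.1, S_udd = 97.54, S_ddd = 55.27
Terminal payoffs (K − S): max(-199.8, 0) = 0, max(-68.12, 0) = 0, max(6.463, 0) = 6.463, max(48.73, 0) = 48.73
Node uu (S = 202.5): V_uu = 1/1.12·[0.4154·0.0000 + 0.5846·0.0000] = 0.0000
Node ud (S = 114.8): V_ud = 1/1.12·[0.4154·0.0000 + 0.5846·6.4625] = 3.3733
Node dd (S = 65.02): V_dd = 1/1.12·[0.4154·6.4625 + 0.5846·48.7288] = 27.8321
Node u (S = 135): V_u = 1/1.12·[0.4154·0.0000 + 0.5846·3.3733] = 1.7608
Node d (S = 76.5): V_d = 1/1.12·[0.4154·3.3733 + 0.5846·27.8321] = 15.7788
Node 0 (S = 90): V_0 = 1/1.12·[0.4154·1.7608 + 0.5846·15.7788] = 8.8892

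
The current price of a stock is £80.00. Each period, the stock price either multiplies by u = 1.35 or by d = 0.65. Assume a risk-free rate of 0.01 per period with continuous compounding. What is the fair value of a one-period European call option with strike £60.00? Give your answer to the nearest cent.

£24.44

Risk-neutral probability p = (e^0.01 − 0.65)/(1.35 − 0.65) = 0.3601/0.7000 = 0.5144
Terminal stock prices: S_u = 108, S_d = 52
Terminal payoffs (S − K): max(48, 0) = 48, max(-8, 0) = 0
Node 0 (S = 80): V_0 = e^(−0.01)·[0.5144·48.0000 + 0.4856·0.0000] = 24.4435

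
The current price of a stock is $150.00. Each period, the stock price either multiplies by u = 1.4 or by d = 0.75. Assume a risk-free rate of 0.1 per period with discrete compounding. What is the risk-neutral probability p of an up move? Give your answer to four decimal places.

Risk-neutral probability p = (1 + 0.1 − 0.75)/(1.4 − 0.75) = 0.3500/0.6500 = 0.5385

p = 0.5385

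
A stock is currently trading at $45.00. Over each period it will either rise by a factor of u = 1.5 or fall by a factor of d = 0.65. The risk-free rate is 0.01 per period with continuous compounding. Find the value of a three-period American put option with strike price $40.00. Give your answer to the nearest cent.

Risk-neutral probability p = (e^0.01 − 0.65)/(1.5 − 0.65) = 0.3601/0.8500 = 0.4236
Terminal stock prices: S_uuu = 151.9, S_uud = 65.81, S_udd = 28.52, S_ddd = 12.36
Terminal payoffs (K − S): max(-111.9, 0) = 0, max(-25.81, 0) = 0, max(11.48, 0) = 11.48, max(27.64, 0) = 27.64
Node uu (S = 101.2): continuation = e^(−0.01)·[0.4236·0.0000 + 0.5764·0.0000] = 0.0000; exercise value = 0.0000 ≤ continuation, so V_uu = 0.0000
Node ud (S = 43.88): continuation = e^(−0.01)·[0.4236·0.0000 + 0.5764·11.4812] = 6.5521; exercise value = 0.0000 ≤ continuation, so V_ud = 6.5521
Node dd (S = 19.01): continuation = e^(−0.01)·[0.4236·11.4812 + 0.5764·27.6419] = 20.5895; exercise value = 20.9875 > continuation, so V_dd = 20.9875 (exercise)
Node u (S = 67.5): continuation = e^(−0.01)·[0.4236·0.0000 + 0.5764·6.5521] = 3.7391; exercise value = 0.0000 ≤ continuation, so V_u = 3.7391
Node d (S = 29.25): continuation = e^(−0.01)·[0.4236·6.5521 + 0.5764·20.9875] = 14.7248; exercise value = 10.7500 ≤ continuation, so V_d = 14.7248
Node 0 (S = 45): continuation = e^(−0.01)·[0.4236·3.7391 + 0.5764·14.7248] = 9.9712; exercise value = 0.0000 ≤ continuation, so V_0 = 9.9712

$9.97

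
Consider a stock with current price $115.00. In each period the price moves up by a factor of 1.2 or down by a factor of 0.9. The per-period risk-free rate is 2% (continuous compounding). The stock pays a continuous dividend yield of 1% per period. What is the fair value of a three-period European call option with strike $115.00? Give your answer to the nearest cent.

$12.09

Per-period risk-free factor R = e^0.02 = 1.0202; dividend-adjusted growth = e^(0.02−0.01) = 1.0101.
Risk-neutral probability p = (1.0101 − 0.9)/(1.2 − 0.9) = 0.1101/0.3000 = 0.3668
Terminal stock prices: S_uuu = 198.7, S_uud = 149, S_udd = 111.8, S_ddd = 83.84
Terminal payoffs (S − K): max(83.72, 0) = 83.72, max(34.04, 0) = 34.04, max(-3.22, 0) = 0, max(-31.16, 0) = 0
Node uu (S = 165.6): V_uu = e^(−0.02)·[0.3668·83.7200 + 0.6332·34.0400] = 51.2294
Node ud (S = 124.2): V_ud = e^(−0.02)·[0.3668·34.0400 + 0.6332·0.0000] = 12.2398
Node dd (S = 93.15): V_dd = e^(−0.02)·[0.3668·0.0000 + 0.6332·0.0000] = 0.0000
Node u (S = 138): V_u = e^(−0.02)·[0.3668·51.2294 + 0.6332·12.2398] = 26.0169
Node d (S = 103.5): V_d = e^(−0.02)·[0.3668·12.2398 + 0.6332·0.0000] = 4.4011
Node 0 (S = 115): V_0 = e^(−0.02)·[0.3668·26.0169 + 0.6332·4.4011] = 12.0863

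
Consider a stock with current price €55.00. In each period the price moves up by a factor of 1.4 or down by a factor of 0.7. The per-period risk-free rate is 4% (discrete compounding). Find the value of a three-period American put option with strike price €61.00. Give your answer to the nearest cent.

Risk-neutral probability p = (1 + 0.04 − 0.7)/(1.4 − 0.7) = 0.3400/0.7000 = 0.4857
Terminal stock prices: S_uuu = 150.9, S_uud = 75.46, S_udd = 37.73, S_ddd = 18.86
Terminal payoffs (K − S): max(-89.92, 0) = 0, max(-14.46, 0) = 0, max(23.27, 0) = 23.27, max(42.14, 0) = 42.14
Node uu (S = 107.8): continuation = 1/1.04·[0.4857·0.0000 + 0.5143·0.0000] = 0.0000; exercise value = 0.0000 ≤ continuation, so V_uu = 0.0000
Node ud (S = 53.9): continuation = 1/1.04·[0.4857·0.0000 + 0.5143·23.2700] = 11.5071; exercise value = 7.1000 ≤ continuation, so V_ud = 11.5071
Node dd (S = 26.95): continuation = 1/1.04·[0.4857·23.2700 + 0.5143·42.1350] = 31.7038; exercise value = 34.0500 > continuation, so V_dd = 34.0500 (exercise)
Node u (S = 77): continuation = 1/1.04·[0.4857·0.0000 + 0.5143·11.5071] = 5.6903; exercise value = 0.0000 ≤ continuation, so V_u = 5.6903
Node d (S = 38.5): continuation = 1/1.04·[0.4857·11.5071 + 0.5143·34.0500] = 22.2121; exercise value = 22.5000 > continuation, so V_d = 22.5000 (exercise)
Node 0 (S = 55): continuation = 1/1.04·[0.4857·5.6903 + 0.5143·22.5000] = 13.7840; exercise value = 6.0000 ≤ continuation, so V_0 = 13.7840

€13.78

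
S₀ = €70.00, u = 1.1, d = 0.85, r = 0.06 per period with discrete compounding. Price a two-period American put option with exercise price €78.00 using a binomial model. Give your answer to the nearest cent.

Risk-neutral probability p = (1 + 0.06 − 0.85)/(1.1 − 0.85) = 0.2100/0.2500 = 0.8400
Terminal stock prices: S_uu = 84.7, S_ud = 65.45, S_dd = 50.57
Terminal payoffs (K − S): max(-6.7, 0) = 0, max(12.55, 0) = 12.55, max(27.43, 0) = 27.43
Node u (S = 77): continuation = 1/1.06·[0.8400·0.0000 + 0.1600·12.5500] = 1.8943; exercise value = 1.0000 ≤ continuation, so V_u = 1.8943
Node d (S = 59.5): continuation = 1/1.06·[0.8400·12.5500 + 0.1600·27.4250] = 14.0849; exercise value = 18.5000 > continuation, so V_d = 18.5000 (exercise)
Node 0 (S = 70): continuation = 1/1.06·[0.8400·1.8943 + 0.1600·18.5000] = 4.2936; exercise value = 8.0000 > continuation, so V_0 = 8.0000 (exercise)

€8.00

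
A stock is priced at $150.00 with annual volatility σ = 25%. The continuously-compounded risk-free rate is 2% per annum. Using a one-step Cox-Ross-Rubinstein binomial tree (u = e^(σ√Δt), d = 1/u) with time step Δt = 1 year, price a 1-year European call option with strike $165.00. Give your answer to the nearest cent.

$12.93

CRR parameters: u = e^(σ√Δt) = e^(0.25·√1) = 1.2840, d = 1/u = 0.7788
Per-period rate: rΔt = 0.02·1 = 0.02, so R = e^0.02 = 1.0202
Risk-neutral probability p = (e^0.02 − 0.7788)/(1.2840 − 0.7788) = 0.2414/0.5052 = 0.4778
Terminal stock prices: S_u = 192.6, S_d = 116.8
Terminal payoffs (S − K): max(27.6, 0) = 27.6, max(-48.18, 0) = 0
Node 0 (S = 150): V_0 = e^(−0.02)·[0.4778·27.6038 + 0.5222·0.0000] = 12.9282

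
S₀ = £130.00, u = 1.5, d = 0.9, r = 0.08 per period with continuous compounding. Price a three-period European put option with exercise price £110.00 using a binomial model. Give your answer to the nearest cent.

Risk-neutral probability p = (e^0.08 − 0.9)/(1.5 − 0.9) = 0.1833/0.6000 = 0.3055
Terminal stock prices: S_uuu = 438.8, S_uud = 263.2, S_udd = 158, S_ddd = 94.77
Terminal payoffs (K − S): max(-328.8, 0) = 0, max(-153.2, 0) = 0, max(-47.95, 0) = 0, max(15.23, 0) = 15.23
Node uu (S = 292.5): V_uu = e^(−0.08)·[0.3055·0.0000 + 0.6945·0.0000] = 0.0000
Node ud (S = 175.5): V_ud = e^(−0.08)·[0.3055·0.0000 + 0.6945·0.0000] = 0.0000
Node dd (S = 105.3): V_dd = e^(−0.08)·[0.3055·0.0000 + 0.6945·15.2300] = 9.7643
Node u (S = 195): V_u = e^(−0.08)·[0.3055·0.0000 + 0.6945·0.0000] = 0.0000
Node d (S = 117): V_d = e^(−0.08)·[0.3055·0.0000 + 0.6945·9.7643] = 6.2601
Node 0 (S = 130): V_0 = e^(−0.08)·[0.3055·0.0000 + 0.6945·6.2601] = 4.0135

£4.01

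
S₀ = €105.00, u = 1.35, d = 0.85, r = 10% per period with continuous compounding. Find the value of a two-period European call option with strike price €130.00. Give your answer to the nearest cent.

Risk-neutral probability p = (e^0.1 − 0.85)/(1.35 − 0.85) = 0.2552/0.5000 = 0.5103
Terminal stock prices: S_uu = 191.4, S_ud = 120.5, S_dd = 75.86
Terminal payoffs (S − K): max(61.36, 0) = 61.36, max(-9.513, 0) = 0, max(-54.14, 0) = 0
Node u (S = 141.8): V_u = e^(−0.1)·[0.5103·61.3625 + 0.4897·0.0000] = 28.3358
Node d (S = 89.25): V_d = e^(−0.1)·[0.5103·0.0000 + 0.4897·0.0000] = 0.0000
Node 0 (S = 105): V_0 = e^(−0.1)·[0.5103·28.3358 + 0.4897·0.0000] = 13.0848

€13.08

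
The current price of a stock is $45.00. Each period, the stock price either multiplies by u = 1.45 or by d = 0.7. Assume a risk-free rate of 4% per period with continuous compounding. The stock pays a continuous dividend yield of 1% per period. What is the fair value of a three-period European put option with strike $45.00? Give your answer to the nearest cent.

$9.37

Per-period risk-free factor R = e^0.04 = 1.0408; dividend-adjusted growth = e^(0.04−0.01) = 1.0305.
Risk-neutral probability p = (1.0305 − 0.7)/(1.45 − 0.7) = 0.3305/0.7500 = 0.4406
Terminal stock prices: S_uuu = 137.2, S_uud = 66.23, S_udd = 31.97, S_ddd = 15.43
Terminal payoffs (K − S): max(-92.19, 0) = 0, max(-21.23, 0) = 0, max(13.03, 0) = 13.03, max(29.57, 0) = 29.57
Node uu (S = 94.61): V_uu = e^(−0.04)·[0.4406·0.0000 + 0.5594·0.0000] = 0.0000
Node ud (S = 45.67): V_ud = e^(−0.04)·[0.4406·0.0000 + 0.5594·13.0275] = 7.0018
Node dd (S = 22.05): V_dd = e^(−0.04)·[0.4406·13.0275 + 0.5594·29.5650] = 21.4049
Node u (S = 65.25): V_u = e^(−0.04)·[0.4406·0.0000 + 0.5594·7.0018] = 3.7632
Node d (S = 31.5): V_d = e^(−0.04)·[0.4406·7.0018 + 0.5594·21.4049] = 14.4683
Node 0 (S = 45): V_0 = e^(−0.04)·[0.4406·3.7632 + 0.5594·14.4683] = 9.3692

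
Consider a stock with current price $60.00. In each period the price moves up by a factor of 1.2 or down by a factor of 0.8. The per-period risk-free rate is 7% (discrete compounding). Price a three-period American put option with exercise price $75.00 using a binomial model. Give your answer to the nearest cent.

$15.00

Risk-neutral probability p = (1 + 0.07 − 0.8)/(1.2 − 0.8) = 0.2700/0.4000 = 0.6750
Terminal stock prices: S_uuu = 103.7, S_uud = 69.12, S_udd = 46.08, S_ddd = 30.72
Terminal payoffs (K − S): max(-28.68, 0) = 0, max(5.88, 0) = 5.88, max(28.92, 0) = 28.92, max(44.28, 0) = 44.28
Node uu (S = 86.4): continuation = 1/1.07·[0.6750·0.0000 + 0.3250·5.8800] = 1.7860; exercise value = 0.0000 ≤ continuation, so V_uu = 1.7860
Node ud (S = 57.6): continuation = 1/1.07·[0.6750·5.8800 + 0.3250·28.9200] = 12.4935; exercise value = 17.4000 > continuation, so V_ud = 17.4000 (exercise)
Node dd (S = 38.4): continuation = 1/1.07·[0.6750·28.9200 + 0.3250·44.2800] = 31.6935; exercise value = 36.6000 > continuation, so V_dd = 36.6000 (exercise)
Node u (S = 72): continuation = 1/1.07·[0.6750·1.7860 + 0.3250·17.4000] = 6.4117; exercise value = 3.0000 ≤ continuation, so V_u = 6.4117
Node d (S = 48): continuation = 1/1.07·[0.6750·17.4000 + 0.3250·36.6000] = 22.0935; exercise value = 27.0000 > continuation, so V_d = 27.0000 (exercise)
Node 0 (S = 60): continuation = 1/1.07·[0.6750·6.4117 + 0.3250·27.0000] = 12.2457; exercise value = 15.0000 > continuation, so V_0 = 15.0000 (exercise)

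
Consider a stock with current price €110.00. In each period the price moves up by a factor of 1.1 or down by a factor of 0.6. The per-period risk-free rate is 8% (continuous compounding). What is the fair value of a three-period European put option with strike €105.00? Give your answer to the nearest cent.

€2.01

Risk-neutral probability p = (e^0.08 − 0.6)/(1.1 − 0.6) = 0.4833/0.5000 = 0.9666
Terminal stock prices: S_uuu = 146.4, S_uud = 79.86, S_udd = 43.56, S_ddd = 23.76
Terminal payoffs (K − S): max(-41.41, 0) = 0, max(25.14, 0) = 25.14, max(61.44, 0) = 61.44, max(81.24, 0) = 81.24
Node uu (S = 133.1): V_uu = e^(−0.08)·[0.9666·0.0000 + 0.0334·25.1400] = 0.7757
Node ud (S = 72.6): V_ud = e^(−0.08)·[0.9666·25.1400 + 0.0334·61.4400] = 24.3272
Node dd (S = 39.6): V_dd = e^(−0.08)·[0.9666·61.4400 + 0.0334·81.2400] = 57.3272
Node u (S = 121): V_u = e^(−0.08)·[0.9666·0.7757 + 0.0334·24.3272] = 1.4428
Node d (S = 66): V_d = e^(−0.08)·[0.9666·24.3272 + 0.0334·57.3272] = 23.4751
Node 0 (S = 110): V_0 = e^(−0.08)·[0.9666·1.4428 + 0.0334·23.4751] = 2.0117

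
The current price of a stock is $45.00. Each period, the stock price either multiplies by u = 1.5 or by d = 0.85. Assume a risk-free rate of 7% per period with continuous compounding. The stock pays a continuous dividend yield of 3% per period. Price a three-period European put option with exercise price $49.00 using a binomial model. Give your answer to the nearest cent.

$6.19

Per-period risk-free factor R = e^0.07 = 1.0725; dividend-adjusted growth = e^(0.07−0.03) = 1.0408.
Risk-neutral probability p = (1.0408 − 0.85)/(1.5 − 0.85) = 0.1908/0.6500 = 0.2936
Terminal stock prices: S_uuu = 151.9, S_uud = 86.06, S_udd = 48.77, S_ddd = 27.64
Terminal payoffs (K − S): max(-102.9, 0) = 0, max(-37.06, 0) = 0, max(0.2313, 0) = 0.2313, max(21.36, 0) = 21.36
Node uu (S = 101.2): V_uu = e^(−0.07)·[0.2936·0.0000 + 0.7064·0.0000] = 0.0000
Node ud (S = 57.38): V_ud = e^(−0.07)·[0.2936·0.0000 + 0.7064·0.2313] = 0.1523
Node dd (S = 32.51): V_dd = e^(−0.07)·[0.2936·0.2313 + 0.7064·21.3644] = 14.1357
Node u (S = 67.5): V_u = e^(−0.07)·[0.2936·0.0000 + 0.7064·0.1523] = 0.1003
Node d (S = 38.25): V_d = e^(−0.07)·[0.2936·0.1523 + 0.7064·14.1357] = 9.3527
Node 0 (S = 45): V_0 = e^(−0.07)·[0.2936·0.1003 + 0.7064·9.3527] = 6.1879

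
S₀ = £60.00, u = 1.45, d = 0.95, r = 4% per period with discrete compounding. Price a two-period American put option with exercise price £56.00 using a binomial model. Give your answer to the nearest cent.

£1.15

Risk-neutral probability p = (1 + 0.04 − 0.95)/(1.45 − 0.95) = 0.0900/0.5000 = 0.1800
Terminal stock prices: S_uu = 126.2, S_ud = 82.65, S_dd = 54.15
Terminal payoffs (K − S): max(-70.15, 0) = 0, max(-26.65, 0) = 0, max(1.85, 0) = 1.85
Node u (S = 87): continuation = 1/1.04·[0.1800·0.0000 + 0.8200·0.0000] = 0.0000; exercise value = 0.0000 ≤ continuation, so V_u = 0.0000
Node d (S = 57): continuation = 1/1.04·[0.1800·0.0000 + 0.8200·1.8500] = 1.4587; exercise value = 0.0000 ≤ continuation, so V_d = 1.4587
Node 0 (S = 60): continuation = 1/1.04·[0.1800·0.0000 + 0.8200·1.4587] = 1.1501; exercise value = 0.0000 ≤ continuation, so V_0 = 1.1501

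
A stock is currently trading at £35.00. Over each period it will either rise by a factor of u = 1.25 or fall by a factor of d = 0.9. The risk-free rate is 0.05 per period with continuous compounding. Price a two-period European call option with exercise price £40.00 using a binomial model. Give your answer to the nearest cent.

Risk-neutral probability p = (e^0.05 − 0.9)/(1.25 − 0.9) = 0.1513/0.3500 = 0.4322
Terminal stock prices: S_uu = 54.69, S_ud = 39.38, S_dd = 28.35
Terminal payoffs (S − K): max(14.69, 0) = 14.69, max(-0.625, 0) = 0, max(-11.65, 0) = 0
Node u (S = 43.75): V_u = e^(−0.05)·[0.4322·14.6875 + 0.5678·0.0000] = 6.0384
Node d (S = 31.5): V_d = e^(−0.05)·[0.4322·0.0000 + 0.5678·0.0000] = 0.0000
Node 0 (S = 35): V_0 = e^(−0.05)·[0.4322·6.0384 + 0.5678·0.0000] = 2.4825

£2.48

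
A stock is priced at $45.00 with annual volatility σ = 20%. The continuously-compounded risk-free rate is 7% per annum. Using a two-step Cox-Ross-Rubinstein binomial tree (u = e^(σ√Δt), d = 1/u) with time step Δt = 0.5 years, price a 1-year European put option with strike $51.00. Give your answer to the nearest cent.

CRR parameters: u = e^(σ√Δt) = e^(0.2·√0.5) = 1.1519, d = 1/u = 0.8681
Per-period rate: rΔt = 0.07·0.5 = 0.035, so R = e^0.035 = 1.0356
Risk-neutral probability p = (e^0.035 − 0.8681)/(1.1519 − 0.8681) = 0.1675/0.2838 = 0.5902
Terminal stock prices: S_uu = 59.71, S_ud = 45, S_dd = 33.91
Terminal payoffs (K − S): max(-8.71, 0) = 0, max(6, 0) = 6, max(17.09, 0) = 17.09
Node u (S = 51.84): V_u = e^(−0.035)·[0.5902·0.0000 + 0.4098·6.0000] = 2.3741
Node d (S = 39.07): V_d = e^(−0.035)·[0.5902·6.0000 + 0.4098·17.0863] = 10.1803
Node 0 (S = 45): V_0 = e^(−0.035)·[0.5902·2.3741 + 0.4098·10.1803] = 5.3813

$5.38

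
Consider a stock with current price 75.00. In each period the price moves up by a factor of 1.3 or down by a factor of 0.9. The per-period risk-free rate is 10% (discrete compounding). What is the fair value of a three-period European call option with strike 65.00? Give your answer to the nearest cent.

Risk-neutral probability p = (1 + 0.1 − 0.9)/(1.3 − 0.9) = 0.2000/0.4000 = 0.5000
Terminal stock prices: S_uuu = 164.8, S_uud = 114.1, S_udd = 78.98, S_ddd = 54.68
Terminal payoffs (S − K): max(99.78, 0) = 99.78, max(49.08, 0) = 49.08, max(13.98, 0) = 13.98, max(-10.32, 0) = 0
Node uu (S = 126.8): V_uu = 1/1.1·[0.5000·99.7750 + 0.5000·49.0750] = 67.6591
Node ud (S = 87.75): V_ud = 1/1.1·[0.5000·49.0750 + 0.5000·13.9750] = 28.6591
Node dd (S = 60.75): V_dd = 1/1.1·[0.5000·13.9750 + 0.5000·0.0000] = 6.3523
Node u (S = 97.5): V_u = 1/1.1·[0.5000·67.6591 + 0.5000·28.6591] = 43.7810
Node d (S = 67.5): V_d = 1/1.1·[0.5000·28.6591 + 0.5000·6.3523] = 15.9143
Node 0 (S = 75): V_0 = 1/1.1·[0.5000·43.7810 + 0.5000·15.9143] = 27.1342

27.13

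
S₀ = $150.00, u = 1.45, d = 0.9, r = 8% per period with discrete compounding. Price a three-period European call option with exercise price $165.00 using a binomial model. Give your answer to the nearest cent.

$32.47

Risk-neutral probability p = (1 + 0.08 − 0.9)/(1.45 − 0.9) = 0.1800/0.5500 = 0.3273
Terminal stock prices: S_uuu = 457.3, S_uud = 283.8, S_udd = 176.2, S_ddd = 109.4
Terminal payoffs (S − K): max(292.3, 0) = 292.3, max(118.8, 0) = 118.8, max(11.18, 0) = 11.18, max(-55.65, 0) = 0
Node uu (S = 315.4): V_uu = 1/1.08·[0.3273·292.2937 + 0.6727·118.8375] = 162.5972
Node ud (S = 195.8): V_ud = 1/1.08·[0.3273·118.8375 + 0.6727·11.1750] = 42.9722
Node dd (S = 121.5): V_dd = 1/1.08·[0.3273·11.1750 + 0.6727·0.0000] = 3.3864
Node u (S = 217.5): V_u = 1/1.08·[0.3273·162.5972 + 0.6727·42.9722] = 76.0391
Node d (S = 135): V_d = 1/1.08·[0.3273·42.9722 + 0.6727·3.3864] = 15.1312
Node 0 (S = 150): V_0 = 1/1.08·[0.3273·76.0391 + 0.6727·15.1312] = 32.4673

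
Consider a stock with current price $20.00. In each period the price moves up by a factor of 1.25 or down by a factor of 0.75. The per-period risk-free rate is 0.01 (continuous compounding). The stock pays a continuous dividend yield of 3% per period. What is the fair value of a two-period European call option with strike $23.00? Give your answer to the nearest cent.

Per-period risk-free factor R = e^0.01 = 1.0101; dividend-adjusted growth = e^(0.01−0.03) = 0.9802.
Risk-neutral probability p = (0.9802 − 0.75)/(1.25 − 0.75) = 0.2302/0.5000 = 0.4604
Terminal stock prices: S_uu = 31.25, S_ud = 18.75, S_dd = 11.25
Terminal payoffs (S − K): max(8.25, 0) = 8.25, max(-4.25, 0) = 0, max(-11.75, 0) = 0
Node u (S = 25): V_u = e^(−0.01)·[0.4604·8.2500 + 0.5396·0.0000] = 3.7605
Node d (S = 15): V_d = e^(−0.01)·[0.4604·0.0000 + 0.5396·0.0000] = 0.0000
Node 0 (S = 20): V_0 = e^(−0.01)·[0.4604·3.7605 + 0.5396·0.0000] = 1.7141

$1.71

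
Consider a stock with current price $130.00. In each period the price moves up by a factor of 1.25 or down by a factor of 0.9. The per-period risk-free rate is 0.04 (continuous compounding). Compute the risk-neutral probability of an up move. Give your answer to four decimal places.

p = 0.4023

Risk-neutral probability p = (e^0.04 − 0.9)/(1.25 − 0.9) = 0.1408/0.3500 = 0.4023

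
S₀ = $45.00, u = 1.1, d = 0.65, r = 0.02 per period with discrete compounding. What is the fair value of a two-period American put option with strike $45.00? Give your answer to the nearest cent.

$4.55

Risk-neutral probability p = (1 + 0.02 − 0.65)/(1.1 − 0.65) = 0.3700/0.4500 = 0.8222
Terminal stock prices: S_uu = 54.45, S_ud = 32.18, S_dd = 19.01
Terminal payoffs (K − S): max(-9.45, 0) = 0, max(12.82, 0) = 12.82, max(25.99, 0) = 25.99
Node u (S = 49.5): continuation = 1/1.02·[0.8222·0.0000 + 0.1778·12.8250] = 2.2353; exercise value = 0.0000 ≤ continuation, so V_u = 2.2353
Node d (S = 29.25): continuation = 1/1.02·[0.8222·12.8250 + 0.1778·25.9875] = 14.8676; exercise value = 15.7500 > continuation, so V_d = 15.7500 (exercise)
Node 0 (S = 45): continuation = 1/1.02·[0.8222·2.2353 + 0.1778·15.7500] = 4.5470; exercise value = 0.0000 ≤ continuation, so V_0 = 4.5470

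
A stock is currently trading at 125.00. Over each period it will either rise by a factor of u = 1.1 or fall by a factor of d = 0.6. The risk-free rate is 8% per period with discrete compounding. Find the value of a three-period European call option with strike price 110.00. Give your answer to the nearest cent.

Risk-neutral probability p = (1 + 0.08 − 0.6)/(1.1 − 0.6) = 0.4800/0.5000 = 0.9600
Terminal stock prices: S_uuu = 166.4, S_uud = 90.75, S_udd = 49.5, S_ddd = 27
Terminal payoffs (S − K): max(56.38, 0) = 56.38, max(-19.25, 0) = 0, max(-60.5, 0) = 0, max(-83, 0) = 0
Node uu (S = 151.3): V_uu = 1/1.08·[0.9600·56.3750 + 0.0400·0.0000] = 50.1111
Node ud (S = 82.5): V_ud = 1/1.08·[0.9600·0.0000 + 0.0400·0.0000] = 0.0000
Node dd (S = 45): V_dd = 1/1.08·[0.9600·0.0000 + 0.0400·0.0000] = 0.0000
Node u (S = 137.5): V_u = 1/1.08·[0.9600·50.1111 + 0.0400·0.0000] = 44.5432
Node d (S = 75): V_d = 1/1.08·[0.9600·0.0000 + 0.0400·0.0000] = 0.0000
Node 0 (S = 125): V_0 = 1/1.08·[0.9600·44.5432 + 0.0400·0.0000] = 39.5940

39.59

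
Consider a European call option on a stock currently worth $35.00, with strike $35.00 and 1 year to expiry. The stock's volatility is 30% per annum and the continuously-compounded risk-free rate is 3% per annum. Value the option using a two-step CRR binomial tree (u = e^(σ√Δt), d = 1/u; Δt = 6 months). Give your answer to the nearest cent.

$4.18

CRR parameters: u = e^(σ√Δt) = e^(0.3·√0.5) = 1.2363, d = 1/u = 0.8089
Per-period rate: rΔt = 0.03·0.5 = 0.015, so R = e^0.015 = 1.0151
Risk-neutral probability p = (e^0.015 − 0.8089)/(1.2363 − 0.8089) = 0.2063/0.4275 = 0.4825
Terminal stock prices: S_uu = 53.5, S_ud = 35, S_dd = 22.9
Terminal payoffs (S − K): max(18.5, 0) = 18.5, max(0, 0) = 0, max(-12.1, 0) = 0
Node u (S = 43.27): V_u = e^(−0.015)·[0.4825·18.4963 + 0.5175·0.0000] = 8.7920
Node d (S = 28.31): V_d = e^(−0.015)·[0.4825·0.0000 + 0.5175·0.0000] = 0.0000
Node 0 (S = 35): V_0 = e^(−0.015)·[0.4825·8.7920 + 0.5175·0.0000] = 4.1792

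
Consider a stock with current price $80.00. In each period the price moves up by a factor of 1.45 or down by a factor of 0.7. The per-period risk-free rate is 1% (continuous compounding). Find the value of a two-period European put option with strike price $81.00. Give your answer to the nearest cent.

Risk-neutral probability p = (e^0.01 − 0.7)/(1.45 − 0.7) = 0.3101/0.7500 = 0.4134
Terminal stock prices: S_uu = 168.2, S_ud = 81.2, S_dd = 39.2
Terminal payoffs (K − S): max(-87.2, 0) = 0, max(-0.2, 0) = 0, max(41.8, 0) = 41.8
Node u (S = 116): V_u = e^(−0.01)·[0.4134·0.0000 + 0.5866·0.0000] = 0.0000
Node d (S = 56): V_d = e^(−0.01)·[0.4134·0.0000 + 0.5866·41.8000] = 24.2759
Node 0 (S = 80): V_0 = e^(−0.01)·[0.4134·0.0000 + 0.5866·24.2759] = 14.0985

$14.10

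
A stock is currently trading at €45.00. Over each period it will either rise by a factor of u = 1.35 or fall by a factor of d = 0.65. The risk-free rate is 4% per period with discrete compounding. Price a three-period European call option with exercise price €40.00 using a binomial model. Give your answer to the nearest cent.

€15.75

Risk-neutral probability p = (1 + 0.04 − 0.65)/(1.35 − 0.65) = 0.3900/0.7000 = 0.5571
Terminal stock prices: S_uuu = 110.7, S_uud = 53.31, S_udd = 25.67, S_ddd = 12.36
Terminal payoffs (S − K): max(70.72, 0) = 70.72, max(13.31, 0) = 13.31, max(-14.33, 0) = 0, max(-27.64, 0) = 0
Node uu (S = 82.01): V_uu = 1/1.04·[0.5571·70.7169 + 0.4429·13.3081] = 43.5510
Node ud (S = 39.49): V_ud = 1/1.04·[0.5571·13.3081 + 0.4429·0.0000] = 7.1294
Node dd (S = 19.01): V_dd = 1/1.04·[0.5571·0.0000 + 0.4429·0.0000] = 0.0000
Node u (S = 60.75): V_u = 1/1.04·[0.5571·43.5510 + 0.4429·7.1294] = 26.3667
Node d (S = 29.25): V_d = 1/1.04·[0.5571·7.1294 + 0.4429·0.0000] = 3.8193
Node 0 (S = 45): V_0 = 1/1.04·[0.5571·26.3667 + 0.4429·3.8193] = 15.7514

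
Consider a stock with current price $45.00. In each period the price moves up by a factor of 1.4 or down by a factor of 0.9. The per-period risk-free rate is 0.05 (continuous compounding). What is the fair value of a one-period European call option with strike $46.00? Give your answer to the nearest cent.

$4.89

Risk-neutral probability p = (e^0.05 − 0.9)/(1.4 − 0.9) = 0.1513/0.5000 = 0.3025
Terminal stock prices: S_u = 63, S_d = 40.5
Terminal payoffs (S − K): max(17, 0) = 17, max(-5.5, 0) = 0
Node 0 (S = 45): V_0 = e^(−0.05)·[0.3025·17.0000 + 0.6975·0.0000] = 4.8924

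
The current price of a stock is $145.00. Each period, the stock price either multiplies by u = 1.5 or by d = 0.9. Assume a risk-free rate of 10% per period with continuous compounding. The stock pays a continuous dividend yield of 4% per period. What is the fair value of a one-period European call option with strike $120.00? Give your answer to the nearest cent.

$30.73

Per-period risk-free factor R = e^0.1 = 1.1052; dividend-adjusted growth = e^(0.1−0.04) = 1.0618.
Risk-neutral probability p = (1.0618 − 0.9)/(1.5 − 0.9) = 0.1618/0.6000 = 0.2697
Terminal stock prices: S_u = 217.5, S_d = 130.5
Terminal payoffs (S − K): max(97.5, 0) = 97.5, max(10.5, 0) = 10.5
Node 0 (S = 145): V_0 = e^(−0.1)·[0.2697·97.5000 + 0.7303·10.5000] = 30.7340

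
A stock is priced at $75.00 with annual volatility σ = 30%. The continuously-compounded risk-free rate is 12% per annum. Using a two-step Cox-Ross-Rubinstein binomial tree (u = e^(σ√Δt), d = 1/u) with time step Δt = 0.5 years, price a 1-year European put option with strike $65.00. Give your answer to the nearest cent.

CRR parameters: u = e^(σ√Δt) = e^(0.3·√0.5) = 1.2363, d = 1/u = 0.8089
Per-period rate: rΔt = 0.12·0.5 = 0.06, so R = e^0.06 = 1.0618
Risk-neutral probability p = (e^0.06 − 0.8089)/(1.2363 − 0.8089) = 0.2530/0.4275 = 0.5918
Terminal stock prices: S_uu = 114.6, S_ud = 75, S_dd = 49.07
Terminal payoffs (K − S): max(-49.63, 0) = 0, max(-10, 0) = 0, max(15.93, 0) = 15.93
Node u (S = 92.72): V_u = e^(−0.06)·[0.5918·0.0000 + 0.4082·0.0000] = 0.0000
Node d (S = 60.66): V_d = e^(−0.06)·[0.5918·0.0000 + 0.4082·15.9312] = 6.1240
Node 0 (S = 75): V_0 = e^(−0.06)·[0.5918·0.0000 + 0.4082·6.1240] = 2.3541

$2.35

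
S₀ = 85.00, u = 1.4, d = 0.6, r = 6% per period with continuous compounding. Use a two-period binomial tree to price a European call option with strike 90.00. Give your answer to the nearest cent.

22.64

Risk-neutral probability p = (e^0.06 − 0.6)/(1.4 − 0.6) = 0.4618/0.8000 = 0.5773
Terminal stock prices: S_uu = 166.6, S_ud = 71.4, S_dd = 30.6
Terminal payoffs (S − K): max(76.6, 0) = 76.6, max(-18.6, 0) = 0, max(-59.4, 0) = 0
Node u (S = 119): V_u = e^(−0.06)·[0.5773·76.6000 + 0.4227·0.0000] = 41.6456
Node d (S = 51): V_d = e^(−0.06)·[0.5773·0.0000 + 0.4227·0.0000] = 0.0000
Node 0 (S = 85): V_0 = e^(−0.06)·[0.5773·41.6456 + 0.4227·0.0000] = 22.6418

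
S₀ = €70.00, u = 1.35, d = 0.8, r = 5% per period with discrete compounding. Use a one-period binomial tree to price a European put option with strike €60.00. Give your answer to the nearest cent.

Risk-neutral probability p = (1 + 0.05 − 0.8)/(1.35 − 0.8) = 0.2500/0.5500 = 0.4545
Terminal stock prices: S_u = 94.5, S_d = 56
Terminal payoffs (K − S): max(-34.5, 0) = 0, max(4, 0) = 4
Node 0 (S = 70): V_0 = 1/1.05·[0.4545·0.0000 + 0.5455·4.0000] = 2.0779

€2.08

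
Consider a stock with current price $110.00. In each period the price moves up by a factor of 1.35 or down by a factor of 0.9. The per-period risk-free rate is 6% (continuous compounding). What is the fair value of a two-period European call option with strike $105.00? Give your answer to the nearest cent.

$22.66

Risk-neutral probability p = (e^0.06 − 0.9)/(1.35 − 0.9) = 0.1618/0.4500 = 0.3596
Terminal stock prices: S_uu = 200.5, S_ud = 133.7, S_dd = 89.1
Terminal payoffs (S − K): max(95.48, 0) = 95.48, max(28.65, 0) = 28.65, max(-15.9, 0) = 0
Node u (S = 148.5): V_u = e^(−0.06)·[0.3596·95.4750 + 0.6404·28.6500] = 49.6147
Node d (S = 99): V_d = e^(−0.06)·[0.3596·28.6500 + 0.6404·0.0000] = 9.7036
Node 0 (S = 110): V_0 = e^(−0.06)·[0.3596·49.6147 + 0.6404·9.7036] = 22.6561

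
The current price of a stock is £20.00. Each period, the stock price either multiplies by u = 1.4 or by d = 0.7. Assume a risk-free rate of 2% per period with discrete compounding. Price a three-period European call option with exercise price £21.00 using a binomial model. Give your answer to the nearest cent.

Risk-neutral probability p = (1 + 0.02 − 0.7)/(1.4 − 0.7) = 0.3200/0.7000 = 0.4571
Terminal stock prices: S_uuu = 54.88, S_uud = 27.44, S_udd = 13.72, S_ddd = 6.86
Terminal payoffs (S − K): max(33.88, 0) = 33.88, max(6.44, 0) = 6.44, max(-7.28, 0) = 0, max(-14.14, 0) = 0
Node uu (S = 39.2): V_uu = 1/1.02·[0.4571·33.8800 + 0.5429·6.4400] = 18.6118
Node ud (S = 19.6): V_ud = 1/1.02·[0.4571·6.4400 + 0.5429·0.0000] = 2.8863
Node dd (S = 9.8): V_dd = 1/1.02·[0.4571·0.0000 + 0.5429·0.0000] = 0.0000
Node u (S = 28): V_u = 1/1.02·[0.4571·18.6118 + 0.5429·2.8863] = 9.8775
Node d (S = 14): V_d = 1/1.02·[0.4571·2.8863 + 0.5429·0.0000] = 1.2936
Node 0 (S = 20): V_0 = 1/1.02·[0.4571·9.8775 + 0.5429·1.2936] = 5.1154

£5.12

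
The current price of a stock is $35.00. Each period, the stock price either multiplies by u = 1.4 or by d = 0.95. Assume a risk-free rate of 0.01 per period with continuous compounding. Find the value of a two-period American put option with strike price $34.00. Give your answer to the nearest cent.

Risk-neutral probability p = (e^0.01 − 0.95)/(1.4 − 0.95) = 0.0601/0.4500 = 0.1334
Terminal stock prices: S_uu = 68.6, S_ud = 46.55, S_dd = 31.59
Terminal payoffs (K − S): max(-34.6, 0) = 0, max(-12.55, 0) = 0, max(2.413, 0) = 2.413
Node u (S = 49): continuation = e^(−0.01)·[0.1334·0.0000 + 0.8666·0.0000] = 0.0000; exercise value = 0.0000 ≤ continuation, so V_u = 0.0000
Node d (S = 33.25): continuation = e^(−0.01)·[0.1334·0.0000 + 0.8666·2.4125] = 2.0698; exercise value = 0.7500 ≤ continuation, so V_d = 2.0698
Node 0 (S = 35): continuation = e^(−0.01)·[0.1334·0.0000 + 0.8666·2.0698] = 1.7757; exercise value = 0.0000 ≤ continuation, so V_0 = 1.7757

$1.78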